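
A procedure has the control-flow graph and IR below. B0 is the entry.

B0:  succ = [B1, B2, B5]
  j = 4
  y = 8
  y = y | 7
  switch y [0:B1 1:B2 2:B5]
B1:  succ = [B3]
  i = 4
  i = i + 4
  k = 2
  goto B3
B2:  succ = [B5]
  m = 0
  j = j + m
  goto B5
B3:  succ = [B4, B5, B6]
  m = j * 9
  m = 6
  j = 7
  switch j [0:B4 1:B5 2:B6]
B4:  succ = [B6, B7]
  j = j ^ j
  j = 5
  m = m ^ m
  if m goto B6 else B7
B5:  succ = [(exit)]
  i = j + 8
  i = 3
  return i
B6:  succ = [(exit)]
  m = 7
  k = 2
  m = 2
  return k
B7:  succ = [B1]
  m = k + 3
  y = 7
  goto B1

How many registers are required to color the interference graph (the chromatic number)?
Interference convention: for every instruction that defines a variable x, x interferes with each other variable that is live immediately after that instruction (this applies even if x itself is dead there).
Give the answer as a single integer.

Answer: 3

Derivation:
Per-block:
  B0: {j,y} / ∅
  B1: {i,k} / ∅
  B2: {j,m} / {j}
  B3: {j,m} / {j}
  B4: {j,m} / {j,m}
  B5: {i} / {j}
  B6: {k,m} / ∅
  B7: {m,y} / {k}

Live sets:
  B0 li=∅ lo={j}
  B1 li={j} lo={j,k}
  B2 li={j} lo={j}
  B3 li={j,k} lo={j,k,m}
  B4 li={j,k,m} lo={j,k}
  B5 li={j} lo=∅
  B6 li=∅ lo=∅
  B7 li={j,k} lo={j}

Interference:
  i: {j}
  j: {i,k,m,y}
  k: {j,m}
  m: {j,k}
  y: {j}

Colouring:
  lower bound: {j,k,m} mutually conflict ⇒ χ ≥ 3
  3-colouring: c0={j}  c1={i,k,y}  c2={m}
  χ = 3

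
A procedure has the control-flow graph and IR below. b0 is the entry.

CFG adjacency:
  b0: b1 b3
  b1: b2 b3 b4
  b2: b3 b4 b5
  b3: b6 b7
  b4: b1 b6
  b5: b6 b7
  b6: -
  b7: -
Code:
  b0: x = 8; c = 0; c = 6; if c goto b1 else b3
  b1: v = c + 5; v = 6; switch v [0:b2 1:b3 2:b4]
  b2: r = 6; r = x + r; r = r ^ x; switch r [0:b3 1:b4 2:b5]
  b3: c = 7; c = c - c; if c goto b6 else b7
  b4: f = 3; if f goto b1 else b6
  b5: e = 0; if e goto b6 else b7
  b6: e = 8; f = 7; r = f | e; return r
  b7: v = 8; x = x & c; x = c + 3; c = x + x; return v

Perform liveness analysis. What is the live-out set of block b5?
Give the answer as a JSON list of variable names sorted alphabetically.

Answer: ["c", "x"]

Analysis:
def/use:
  b0 def {c,x} use ∅
  b1 def {v} use {c}
  b2 def {r} use {x}
  b3 def {c} use ∅
  b4 def {f} use ∅
  b5 def {e} use ∅
  b6 def {e,f,r} use ∅
  b7 def {c,v,x} use {c,x}

Live sets:
  live b0: ∅→{c,x}
  live b1: {c,x}→{c,x}
  live b2: {c,x}→{c,x}
  live b3: {x}→{c,x}
  live b4: {c,x}→{c,x}
  live b5: {c,x}→{c,x}
  live b6: ∅→∅
  live b7: {c,x}→∅

live-out(b5) = ["c", "x"]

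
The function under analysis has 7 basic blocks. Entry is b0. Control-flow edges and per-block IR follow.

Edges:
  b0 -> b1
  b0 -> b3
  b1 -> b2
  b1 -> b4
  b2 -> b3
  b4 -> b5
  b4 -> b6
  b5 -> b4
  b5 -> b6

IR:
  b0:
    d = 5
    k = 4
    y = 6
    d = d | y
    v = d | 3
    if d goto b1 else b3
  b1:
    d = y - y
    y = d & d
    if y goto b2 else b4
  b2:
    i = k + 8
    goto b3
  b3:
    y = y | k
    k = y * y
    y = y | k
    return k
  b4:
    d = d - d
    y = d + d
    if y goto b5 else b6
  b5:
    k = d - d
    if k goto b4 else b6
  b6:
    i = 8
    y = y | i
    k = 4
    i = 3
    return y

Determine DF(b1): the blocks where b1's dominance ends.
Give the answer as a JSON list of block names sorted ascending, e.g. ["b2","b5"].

Answer: ["b3"]

Analysis:
idom tree: b1←b0 b2←b1 b3←b0 b4←b1 b5←b4 b6←b4
Join-block Dom:
  b3: preds {b0,b2}: {b0} ∩ {b0,b1,b2} = {b0}; idom=b0
  b4: preds {b1,b5}: {b0,b1} ∩ {b0,b1,b4,b5} = {b0,b1}; idom=b1
  b6: preds {b4,b5}: {b0,b1,b4} ∩ {b0,b1,b4,b5} = {b0,b1,b4}; idom=b4

DF derivation:
  b3←b0: walk · to b0
  b3←b2: walk b2→b1 to b0
  b4←b1: walk · to b1
  b4←b5: walk b5→b4 to b1
  b6←b4: walk · to b4
  b6←b5: walk b5 to b4
  DF(b0)=∅
  DF(b1)={b3}
  DF(b2)={b3}
  DF(b3)=∅
  DF(b4)={b4}
  DF(b5)={b4,b6}
  DF(b6)=∅

DF(b1) = ["b3"]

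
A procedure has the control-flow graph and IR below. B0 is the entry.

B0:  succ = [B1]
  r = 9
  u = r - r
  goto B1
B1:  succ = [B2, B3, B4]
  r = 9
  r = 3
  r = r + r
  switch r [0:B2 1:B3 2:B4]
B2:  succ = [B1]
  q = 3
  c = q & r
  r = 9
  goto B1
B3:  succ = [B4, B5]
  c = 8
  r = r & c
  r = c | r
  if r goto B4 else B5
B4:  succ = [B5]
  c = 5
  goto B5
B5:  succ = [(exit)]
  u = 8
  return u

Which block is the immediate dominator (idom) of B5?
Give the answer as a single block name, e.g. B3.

idom tree: B1←B0 B2←B1 B3←B1 B4←B1 B5←B1
Join-block Dom:
  B1: preds {B0,B2}: {B0} ∩ {B0,B1,B2} = {B0}; idom=B0
  B4: preds {B1,B3}: {B0,B1} ∩ {B0,B1,B3} = {B0,B1}; idom=B1
  B5: preds {B3,B4}: {B0,B1,B3} ∩ {B0,B1,B4} = {B0,B1}; idom=B1

idom(B5) = B1

Answer: B1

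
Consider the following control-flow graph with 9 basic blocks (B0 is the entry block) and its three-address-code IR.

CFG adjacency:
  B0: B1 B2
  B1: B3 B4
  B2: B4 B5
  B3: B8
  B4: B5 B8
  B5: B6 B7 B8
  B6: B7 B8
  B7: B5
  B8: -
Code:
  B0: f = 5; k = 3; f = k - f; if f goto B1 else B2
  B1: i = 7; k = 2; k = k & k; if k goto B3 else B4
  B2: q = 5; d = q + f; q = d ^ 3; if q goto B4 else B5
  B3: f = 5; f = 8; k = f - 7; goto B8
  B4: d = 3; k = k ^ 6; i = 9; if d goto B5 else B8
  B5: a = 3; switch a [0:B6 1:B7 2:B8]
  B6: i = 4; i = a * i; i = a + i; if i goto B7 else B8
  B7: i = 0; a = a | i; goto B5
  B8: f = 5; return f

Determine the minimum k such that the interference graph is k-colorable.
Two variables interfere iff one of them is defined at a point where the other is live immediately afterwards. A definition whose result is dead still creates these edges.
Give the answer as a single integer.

Answer: 3

Working:
Per-block:
  B0: {f,k} / ∅
  B1: {i,k} / ∅
  B2: {d,q} / {f}
  B3: {f,k} / ∅
  B4: {d,i,k} / {k}
  B5: {a} / ∅
  B6: {i} / {a}
  B7: {a,i} / {a}
  B8: {f} / ∅

Liveness:
  B0: in=∅ out={f,k}
  B1: in=∅ out={k}
  B2: in={f,k} out={k}
  B3: in=∅ out=∅
  B4: in={k} out=∅
  B5: in=∅ out={a}
  B6: in={a} out={a}
  B7: in={a} out=∅
  B8: in=∅ out=∅

Conflict graph:
  a↔{i}
  d↔{i,k}
  f↔{k,q}
  i↔{a,d}
  k↔{d,f,q}
  q↔{f,k}

Colouring:
  clique {f,k,q} ⇒ need ≥ 3
  assign a→r1 d→r1 f→r1 i→r0 k→r0 q→r2 — no edge inside a register ⇒ χ ≤ 3
  χ = 3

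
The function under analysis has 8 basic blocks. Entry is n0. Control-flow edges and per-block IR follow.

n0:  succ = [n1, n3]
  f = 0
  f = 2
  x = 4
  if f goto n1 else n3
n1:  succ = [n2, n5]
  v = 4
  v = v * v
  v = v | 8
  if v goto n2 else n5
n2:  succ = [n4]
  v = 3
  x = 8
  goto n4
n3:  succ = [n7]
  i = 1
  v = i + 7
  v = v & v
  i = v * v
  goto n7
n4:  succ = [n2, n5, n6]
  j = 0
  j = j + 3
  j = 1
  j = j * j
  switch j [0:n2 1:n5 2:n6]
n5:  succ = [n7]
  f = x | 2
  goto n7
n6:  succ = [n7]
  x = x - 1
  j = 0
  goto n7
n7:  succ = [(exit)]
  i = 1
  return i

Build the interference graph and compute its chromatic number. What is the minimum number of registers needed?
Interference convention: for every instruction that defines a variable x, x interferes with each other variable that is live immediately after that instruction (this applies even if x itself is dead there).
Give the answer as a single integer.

Answer: 2

Analysis:
Per-block:
  n0: {f,x} / ∅
  n1: {v} / ∅
  n2: {v,x} / ∅
  n3: {i,v} / ∅
  n4: {j} / ∅
  n5: {f} / {x}
  n6: {j,x} / {x}
  n7: {i} / ∅

Live sets:
  live n0: ∅→{x}
  live n1: {x}→{x}
  live n2: ∅→{x}
  live n3: ∅→∅
  live n4: {x}→{x}
  live n5: {x}→∅
  live n6: {x}→∅
  live n7: ∅→∅

Interfere edges:
  f — {x}
  i — ∅
  j — {x}
  v — {x}
  x — {f,j,v}

Chromatic number:
  clique {f,x} ⇒ need ≥ 2
  2-colouring: r0={i,x}  r1={f,j,v}
  χ = 2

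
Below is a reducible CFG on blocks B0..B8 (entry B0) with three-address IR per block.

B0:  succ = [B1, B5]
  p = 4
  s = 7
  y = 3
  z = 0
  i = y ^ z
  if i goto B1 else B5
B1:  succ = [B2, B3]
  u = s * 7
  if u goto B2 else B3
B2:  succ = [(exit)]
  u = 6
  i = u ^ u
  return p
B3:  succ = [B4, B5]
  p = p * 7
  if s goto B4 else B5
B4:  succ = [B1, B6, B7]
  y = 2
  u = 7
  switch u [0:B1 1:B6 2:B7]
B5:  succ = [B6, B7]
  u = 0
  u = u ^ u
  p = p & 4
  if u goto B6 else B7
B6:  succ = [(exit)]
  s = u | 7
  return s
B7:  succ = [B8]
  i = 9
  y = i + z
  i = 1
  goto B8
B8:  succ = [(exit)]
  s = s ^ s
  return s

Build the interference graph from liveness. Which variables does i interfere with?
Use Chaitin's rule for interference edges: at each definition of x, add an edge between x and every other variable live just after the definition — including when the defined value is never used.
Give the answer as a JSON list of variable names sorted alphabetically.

Answer: ["p", "s", "z"]

Analysis:
Per-block:
  B0 def {i,p,s,y,z} use ∅
  B1 def {u} use {s}
  B2 def {i,u} use {p}
  B3 def {p} use {p,s}
  B4 def {u,y} use ∅
  B5 def {p,u} use {p}
  B6 def {s} use {u}
  B7 def {i,y} use {z}
  B8 def {s} use {s}

Backward fixpoint:
  B0 li=∅ lo={p,s,z}
  B1 li={p,s,z} lo={p,s,z}
  B2 li={p} lo=∅
  B3 li={p,s,z} lo={p,s,z}
  B4 li={p,s,z} lo={p,s,u,z}
  B5 li={p,s,z} lo={s,u,z}
  B6 li={u} lo=∅
  B7 li={s,z} lo={s}
  B8 li={s} lo=∅

Interference:
  i: {p,s,z}
  p: {i,s,u,y,z}
  s: {i,p,u,y,z}
  u: {p,s,z}
  y: {p,s,z}
  z: {i,p,s,u,y}

N(i) = ["p", "s", "z"]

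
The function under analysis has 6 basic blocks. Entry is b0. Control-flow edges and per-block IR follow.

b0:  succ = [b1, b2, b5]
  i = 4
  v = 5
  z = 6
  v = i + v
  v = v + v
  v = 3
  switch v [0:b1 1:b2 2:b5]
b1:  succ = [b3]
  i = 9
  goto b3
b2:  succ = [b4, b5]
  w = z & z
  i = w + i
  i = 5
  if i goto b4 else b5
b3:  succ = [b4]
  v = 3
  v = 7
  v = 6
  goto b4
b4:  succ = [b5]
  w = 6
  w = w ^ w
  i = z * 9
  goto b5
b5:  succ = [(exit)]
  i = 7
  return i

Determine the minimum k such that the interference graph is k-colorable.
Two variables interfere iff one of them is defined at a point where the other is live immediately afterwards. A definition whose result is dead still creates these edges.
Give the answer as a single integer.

Per-block:
  b0: {i,v,z} / ∅
  b1: {i} / ∅
  b2: {i,w} / {i,z}
  b3: {v} / ∅
  b4: {i,w} / {z}
  b5: {i} / ∅

Liveness:
  live b0: ∅→{i,z}
  live b1: {z}→{z}
  live b2: {i,z}→{z}
  live b3: {z}→{z}
  live b4: {z}→∅
  live b5: ∅→∅

Interfere edges:
  i: {v,w,z}
  v: {i,z}
  w: {i,z}
  z: {i,v,w}

Chromatic number:
  {i,v,z} pairwise interfere (3-clique) ⇒ χ ≥ 3
  3-colouring: R0={i}  R1={z}  R2={v,w}
  χ = 3

Answer: 3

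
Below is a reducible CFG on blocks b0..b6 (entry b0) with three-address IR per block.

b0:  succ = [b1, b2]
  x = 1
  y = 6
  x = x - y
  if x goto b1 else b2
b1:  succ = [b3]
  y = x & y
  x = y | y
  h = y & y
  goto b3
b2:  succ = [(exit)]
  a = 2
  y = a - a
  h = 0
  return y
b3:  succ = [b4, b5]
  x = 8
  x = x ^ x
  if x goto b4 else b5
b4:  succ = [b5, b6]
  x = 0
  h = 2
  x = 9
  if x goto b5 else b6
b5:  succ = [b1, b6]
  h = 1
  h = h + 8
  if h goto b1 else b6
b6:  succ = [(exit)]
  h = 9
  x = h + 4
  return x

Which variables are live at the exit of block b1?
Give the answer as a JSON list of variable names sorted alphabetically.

Answer: ["y"]

Analysis:
Per-block:
  b0 def {x,y} use ∅
  b1 def {h,x,y} use {x,y}
  b2 def {a,h,y} use ∅
  b3 def {x} use ∅
  b4 def {h,x} use ∅
  b5 def {h} use ∅
  b6 def {h,x} use ∅

Backward fixpoint:
  live b0: ∅→{x,y}
  live b1: {x,y}→{y}
  live b2: ∅→∅
  live b3: {y}→{x,y}
  live b4: {y}→{x,y}
  live b5: {x,y}→{x,y}
  live b6: ∅→∅

live-out(b1) = ["y"]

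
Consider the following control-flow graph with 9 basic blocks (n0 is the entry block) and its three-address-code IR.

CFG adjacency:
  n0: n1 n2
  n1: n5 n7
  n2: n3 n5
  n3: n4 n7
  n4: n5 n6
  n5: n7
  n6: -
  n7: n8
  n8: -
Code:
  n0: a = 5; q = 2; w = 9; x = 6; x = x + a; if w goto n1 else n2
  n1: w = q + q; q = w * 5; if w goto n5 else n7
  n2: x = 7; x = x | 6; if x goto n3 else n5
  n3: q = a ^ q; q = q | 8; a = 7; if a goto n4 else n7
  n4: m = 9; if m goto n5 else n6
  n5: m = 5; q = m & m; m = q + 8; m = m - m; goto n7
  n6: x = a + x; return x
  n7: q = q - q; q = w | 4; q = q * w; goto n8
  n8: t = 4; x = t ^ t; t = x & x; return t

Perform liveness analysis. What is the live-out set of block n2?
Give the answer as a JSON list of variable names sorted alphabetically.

Block summaries:
  n0: def={a,q,w,x} ue=∅
  n1: def={q,w} ue={q}
  n2: def={x} ue=∅
  n3: def={a,q} ue={a,q}
  n4: def={m} ue=∅
  n5: def={m,q} ue=∅
  n6: def={x} ue={a,x}
  n7: def={q} ue={q,w}
  n8: def={t,x} ue=∅

Backward fixpoint:
  n0: in=∅ out={a,q,w}
  n1: in={q} out={q,w}
  n2: in={a,q,w} out={a,q,w,x}
  n3: in={a,q,w,x} out={a,q,w,x}
  n4: in={a,w,x} out={a,w,x}
  n5: in={w} out={q,w}
  n6: in={a,x} out=∅
  n7: in={q,w} out=∅
  n8: in=∅ out=∅

live-out(n2) = ["a", "q", "w", "x"]

Answer: ["a", "q", "w", "x"]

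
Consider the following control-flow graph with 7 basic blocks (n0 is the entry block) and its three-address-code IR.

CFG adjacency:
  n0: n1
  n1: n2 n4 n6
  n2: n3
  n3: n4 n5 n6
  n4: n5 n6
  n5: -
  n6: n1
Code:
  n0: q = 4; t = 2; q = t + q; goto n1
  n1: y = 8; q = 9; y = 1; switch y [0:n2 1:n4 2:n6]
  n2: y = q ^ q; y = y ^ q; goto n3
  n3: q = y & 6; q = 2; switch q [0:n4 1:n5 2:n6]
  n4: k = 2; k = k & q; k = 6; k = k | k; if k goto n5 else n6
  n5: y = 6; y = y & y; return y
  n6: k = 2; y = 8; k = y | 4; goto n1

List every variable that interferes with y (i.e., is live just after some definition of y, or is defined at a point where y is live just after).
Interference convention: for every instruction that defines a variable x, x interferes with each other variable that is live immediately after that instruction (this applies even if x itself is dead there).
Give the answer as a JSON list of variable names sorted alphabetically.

Answer: ["q"]

Working:
Per-block:
  n0 def {q,t} use ∅
  n1 def {q,y} use ∅
  n2 def {y} use {q}
  n3 def {q} use {y}
  n4 def {k} use {q}
  n5 def {y} use ∅
  n6 def {k,y} use ∅

Backward fixpoint:
  n0: in=∅ out=∅
  n1: in=∅ out={q}
  n2: in={q} out={y}
  n3: in={y} out={q}
  n4: in={q} out=∅
  n5: in=∅ out=∅
  n6: in=∅ out=∅

Interference:
  k — {q}
  q — {k,t,y}
  t — {q}
  y — {q}

N(y) = ["q"]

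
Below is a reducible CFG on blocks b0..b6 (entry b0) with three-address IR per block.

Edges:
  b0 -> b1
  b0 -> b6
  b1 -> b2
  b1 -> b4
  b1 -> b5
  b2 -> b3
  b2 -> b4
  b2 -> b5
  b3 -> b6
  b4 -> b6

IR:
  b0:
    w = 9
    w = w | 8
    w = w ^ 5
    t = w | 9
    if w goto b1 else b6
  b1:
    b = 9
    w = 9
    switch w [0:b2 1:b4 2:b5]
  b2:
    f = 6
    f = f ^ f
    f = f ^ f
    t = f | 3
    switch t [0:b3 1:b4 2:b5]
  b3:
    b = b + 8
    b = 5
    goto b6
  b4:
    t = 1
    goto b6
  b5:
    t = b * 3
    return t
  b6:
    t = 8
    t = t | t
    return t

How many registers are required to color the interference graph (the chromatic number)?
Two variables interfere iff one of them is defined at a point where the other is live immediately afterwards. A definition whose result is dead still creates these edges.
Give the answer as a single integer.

def/use:
  b0: def={t,w} ue=∅
  b1: def={b,w} ue=∅
  b2: def={f,t} ue=∅
  b3: def={b} ue={b}
  b4: def={t} ue=∅
  b5: def={t} ue={b}
  b6: def={t} ue=∅

Backward fixpoint:
  b0: in=∅ out=∅
  b1: in=∅ out={b}
  b2: in={b} out={b}
  b3: in={b} out=∅
  b4: in=∅ out=∅
  b5: in={b} out=∅
  b6: in=∅ out=∅

Interference:
  b: {f,t,w}
  f: {b}
  t: {b,w}
  w: {b,t}

Chromatic number:
  lower bound: {b,t,w} mutually conflict ⇒ χ ≥ 3
  assign b→c0 f→c1 t→c1 w→c2 — no edge inside a register ⇒ χ ≤ 3
  χ = 3

Answer: 3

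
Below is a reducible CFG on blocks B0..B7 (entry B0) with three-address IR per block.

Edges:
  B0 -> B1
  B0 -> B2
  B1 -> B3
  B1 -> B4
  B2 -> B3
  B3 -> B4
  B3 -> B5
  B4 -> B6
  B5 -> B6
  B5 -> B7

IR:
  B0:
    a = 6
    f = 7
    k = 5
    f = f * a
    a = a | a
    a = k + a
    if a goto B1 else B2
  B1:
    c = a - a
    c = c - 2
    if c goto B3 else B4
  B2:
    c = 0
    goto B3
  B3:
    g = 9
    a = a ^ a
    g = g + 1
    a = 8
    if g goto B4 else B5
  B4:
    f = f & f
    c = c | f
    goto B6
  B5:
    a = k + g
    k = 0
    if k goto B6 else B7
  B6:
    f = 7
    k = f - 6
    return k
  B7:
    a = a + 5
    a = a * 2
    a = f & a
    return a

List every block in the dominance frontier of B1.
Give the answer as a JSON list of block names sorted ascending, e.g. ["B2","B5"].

Answer: ["B3", "B4"]

Analysis:
idom tree: B1←B0 B2←B0 B3←B0 B4←B0 B5←B3 B6←B0 B7←B5
Dom at joins:
  B3: preds {B1,B2}: {B0,B1} ∩ {B0,B2} = {B0}; idom=B0
  B4: preds {B1,B3}: {B0,B1} ∩ {B0,B3} = {B0}; idom=B0
  B6: preds {B4,B5}: {B0,B4} ∩ {B0,B3,B5} = {B0}; idom=B0

Frontier:
  join B3 pred B1: B1 stop@B0
  join B3 pred B2: B2 stop@B0
  join B4 pred B1: B1 stop@B0
  join B4 pred B3: B3 stop@B0
  join B6 pred B4: B4 stop@B0
  join B6 pred B5: B5→B3 stop@B0
  DF(B0)=∅
  DF(B1)={B3,B4}
  DF(B2)={B3}
  DF(B3)={B4,B6}
  DF(B4)={B6}
  DF(B5)={B6}
  DF(B6)=∅
  DF(B7)=∅

DF(B1) = ["B3", "B4"]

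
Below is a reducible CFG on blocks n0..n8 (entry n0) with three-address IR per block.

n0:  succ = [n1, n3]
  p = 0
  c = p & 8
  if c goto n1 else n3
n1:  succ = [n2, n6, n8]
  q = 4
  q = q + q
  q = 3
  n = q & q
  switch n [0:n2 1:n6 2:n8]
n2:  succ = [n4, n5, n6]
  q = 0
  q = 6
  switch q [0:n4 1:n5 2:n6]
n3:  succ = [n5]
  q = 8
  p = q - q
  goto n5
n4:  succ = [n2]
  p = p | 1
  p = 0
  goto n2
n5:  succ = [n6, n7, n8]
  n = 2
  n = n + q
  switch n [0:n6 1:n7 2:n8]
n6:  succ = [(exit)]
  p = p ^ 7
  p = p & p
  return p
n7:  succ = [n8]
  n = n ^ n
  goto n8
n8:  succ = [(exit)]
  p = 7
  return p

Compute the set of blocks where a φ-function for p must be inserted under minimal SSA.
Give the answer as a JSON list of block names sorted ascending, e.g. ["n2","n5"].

idom tree: n1←n0 n2←n1 n3←n0 n4←n2 n5←n0 n6←n0 n7←n5 n8←n0
Dom at joins:
  n2: preds {n1,n4}: {n0,n1} ∩ {n0,n1,n2,n4} = {n0,n1}; idom=n1
  n5: preds {n2,n3}: {n0,n1,n2} ∩ {n0,n3} = {n0}; idom=n0
  n6: preds {n1,n2,n5}: {n0,n1} ∩ {n0,n1,n2} ∩ {n0,n5} = {n0}; idom=n0
  n8: preds {n1,n5,n7}: {n0,n1} ∩ {n0,n5} ∩ {n0,n5,n7} = {n0}; idom=n0

DF derivation:
  join n2 pred n1: · stop@n1
  join n2 pred n4: n4→n2 stop@n1
  join n5 pred n2: n2→n1 stop@n0
  join n5 pred n3: n3 stop@n0
  join n6 pred n1: n1 stop@n0
  join n6 pred n2: n2→n1 stop@n0
  join n6 pred n5: n5 stop@n0
  join n8 pred n1: n1 stop@n0
  join n8 pred n5: n5 stop@n0
  join n8 pred n7: n7→n5 stop@n0
  n0: DF=∅
  n1: DF={n5,n6,n8}
  n2: DF={n2,n5,n6}
  n3: DF={n5}
  n4: DF={n2}
  n5: DF={n6,n8}
  n6: DF=∅
  n7: DF={n8}
  n8: DF=∅

φ for p: defs {n0,n3,n4,n6,n8}
  DF⁺ = {n2,n5,n6,n8}

Answer: ["n2", "n5", "n6", "n8"]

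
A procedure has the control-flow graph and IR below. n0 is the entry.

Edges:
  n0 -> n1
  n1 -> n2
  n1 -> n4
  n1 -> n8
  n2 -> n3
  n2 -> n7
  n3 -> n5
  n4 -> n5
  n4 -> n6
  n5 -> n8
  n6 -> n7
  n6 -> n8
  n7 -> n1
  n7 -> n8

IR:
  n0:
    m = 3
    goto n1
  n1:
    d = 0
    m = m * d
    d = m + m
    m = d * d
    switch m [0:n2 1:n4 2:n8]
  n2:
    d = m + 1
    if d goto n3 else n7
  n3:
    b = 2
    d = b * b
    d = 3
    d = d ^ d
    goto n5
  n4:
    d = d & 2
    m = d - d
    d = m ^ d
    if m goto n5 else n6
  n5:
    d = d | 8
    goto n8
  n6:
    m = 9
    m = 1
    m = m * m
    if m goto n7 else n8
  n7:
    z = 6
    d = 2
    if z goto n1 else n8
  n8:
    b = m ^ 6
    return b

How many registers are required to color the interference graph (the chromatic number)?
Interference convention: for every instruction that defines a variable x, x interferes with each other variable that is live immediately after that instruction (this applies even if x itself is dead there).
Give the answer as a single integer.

Answer: 3

Derivation:
def/use:
  n0: {m} / ∅
  n1: {d,m} / {m}
  n2: {d} / {m}
  n3: {b,d} / ∅
  n4: {d,m} / {d}
  n5: {d} / {d}
  n6: {m} / ∅
  n7: {d,z} / ∅
  n8: {b} / {m}

Live sets:
  n0: in=∅ out={m}
  n1: in={m} out={d,m}
  n2: in={m} out={m}
  n3: in={m} out={d,m}
  n4: in={d} out={d,m}
  n5: in={d,m} out={m}
  n6: in=∅ out={m}
  n7: in={m} out={m}
  n8: in={m} out=∅

Conflict graph:
  b↔{m}
  d↔{m,z}
  m↔{b,d,z}
  z↔{d,m}

Registers:
  {d,m,z} pairwise interfere (3-clique) ⇒ χ ≥ 3
  assign b→R1 d→R1 m→R0 z→R2 — no edge inside a register ⇒ χ ≤ 3
  χ = 3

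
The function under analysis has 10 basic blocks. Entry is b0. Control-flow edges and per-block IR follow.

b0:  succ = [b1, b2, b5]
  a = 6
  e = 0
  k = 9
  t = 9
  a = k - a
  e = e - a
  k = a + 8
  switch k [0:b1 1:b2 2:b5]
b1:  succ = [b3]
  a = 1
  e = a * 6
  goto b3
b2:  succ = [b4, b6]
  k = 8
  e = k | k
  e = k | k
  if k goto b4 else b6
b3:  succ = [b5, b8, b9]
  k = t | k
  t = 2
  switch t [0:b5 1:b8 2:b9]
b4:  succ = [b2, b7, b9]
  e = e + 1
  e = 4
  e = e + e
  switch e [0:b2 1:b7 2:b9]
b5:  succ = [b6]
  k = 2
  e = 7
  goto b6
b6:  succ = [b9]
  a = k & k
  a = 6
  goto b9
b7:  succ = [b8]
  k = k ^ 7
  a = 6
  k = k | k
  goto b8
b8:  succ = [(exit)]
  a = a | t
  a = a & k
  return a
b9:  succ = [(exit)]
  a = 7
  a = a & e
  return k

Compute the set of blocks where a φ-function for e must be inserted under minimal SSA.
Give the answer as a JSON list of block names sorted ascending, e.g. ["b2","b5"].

idom tree: b1←b0 b2←b0 b3←b1 b4←b2 b5←b0 b6←b0 b7←b4 b8←b0 b9←b0
Dom at joins:
  b2: preds {b0,b4}: {b0} ∩ {b0,b2,b4} = {b0}; idom=b0
  b5: preds {b0,b3}: {b0} ∩ {b0,b1,b3} = {b0}; idom=b0
  b6: preds {b2,b5}: {b0,b2} ∩ {b0,b5} = {b0}; idom=b0
  b8: preds {b3,b7}: {b0,b1,b3} ∩ {b0,b2,b4,b7} = {b0}; idom=b0
  b9: preds {b3,b4,b6}: {b0,b1,b3} ∩ {b0,b2,b4} ∩ {b0,b6} = {b0}; idom=b0

Frontier:
  b2←b0: walk · to b0
  b2←b4: walk b4→b2 to b0
  b5←b0: walk · to b0
  b5←b3: walk b3→b1 to b0
  b6←b2: walk b2 to b0
  b6←b5: walk b5 to b0
  b8←b3: walk b3→b1 to b0
  b8←b7: walk b7→b4→b2 to b0
  b9←b3: walk b3→b1 to b0
  b9←b4: walk b4→b2 to b0
  b9←b6: walk b6 to b0
  b0 → ∅
  b1 → {b5,b8,b9}
  b2 → {b2,b6,b8,b9}
  b3 → {b5,b8,b9}
  b4 → {b2,b8,b9}
  b5 → {b6}
  b6 → {b9}
  b7 → {b8}
  b8 → ∅
  b9 → ∅

φ for e: defs {b0,b1,b2,b4,b5}
  DF⁺ = {b2,b5,b6,b8,b9}

Answer: ["b2", "b5", "b6", "b8", "b9"]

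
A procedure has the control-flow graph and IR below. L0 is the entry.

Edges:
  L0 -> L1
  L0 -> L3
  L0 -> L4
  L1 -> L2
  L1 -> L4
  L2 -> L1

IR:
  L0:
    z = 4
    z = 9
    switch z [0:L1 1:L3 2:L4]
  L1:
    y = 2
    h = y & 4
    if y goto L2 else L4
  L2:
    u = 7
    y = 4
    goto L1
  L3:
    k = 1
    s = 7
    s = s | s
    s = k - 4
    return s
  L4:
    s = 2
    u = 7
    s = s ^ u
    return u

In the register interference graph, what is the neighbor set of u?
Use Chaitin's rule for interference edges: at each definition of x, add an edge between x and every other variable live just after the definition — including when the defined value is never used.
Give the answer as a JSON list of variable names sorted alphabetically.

Answer: ["s"]

Derivation:
def/use:
  L0 def {z} use ∅
  L1 def {h,y} use ∅
  L2 def {u,y} use ∅
  L3 def {k,s} use ∅
  L4 def {s,u} use ∅

Liveness:
  live L0: ∅→∅
  live L1: ∅→∅
  live L2: ∅→∅
  live L3: ∅→∅
  live L4: ∅→∅

Interference:
  h — {y}
  k — {s}
  s — {k,u}
  u — {s}
  y — {h}
  z — ∅

N(u) = ["s"]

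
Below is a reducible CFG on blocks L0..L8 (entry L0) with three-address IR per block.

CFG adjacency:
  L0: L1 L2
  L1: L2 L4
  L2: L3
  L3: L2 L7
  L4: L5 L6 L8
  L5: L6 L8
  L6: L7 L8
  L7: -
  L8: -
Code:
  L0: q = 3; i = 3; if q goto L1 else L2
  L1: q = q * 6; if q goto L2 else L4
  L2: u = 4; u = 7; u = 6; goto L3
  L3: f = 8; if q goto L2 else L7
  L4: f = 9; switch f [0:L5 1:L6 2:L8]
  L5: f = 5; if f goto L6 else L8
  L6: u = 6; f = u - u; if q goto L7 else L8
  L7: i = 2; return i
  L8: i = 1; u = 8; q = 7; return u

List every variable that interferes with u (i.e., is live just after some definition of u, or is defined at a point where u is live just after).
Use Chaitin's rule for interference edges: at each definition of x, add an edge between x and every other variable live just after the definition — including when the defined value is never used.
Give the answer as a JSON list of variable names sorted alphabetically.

Answer: ["q"]

Analysis:
def/use:
  L0: def={i,q} ue=∅
  L1: def={q} ue={q}
  L2: def={u} ue=∅
  L3: def={f} ue={q}
  L4: def={f} ue=∅
  L5: def={f} ue=∅
  L6: def={f,u} ue={q}
  L7: def={i} ue=∅
  L8: def={i,q,u} ue=∅

Live sets:
  live L0: ∅→{q}
  live L1: {q}→{q}
  live L2: {q}→{q}
  live L3: {q}→{q}
  live L4: {q}→{q}
  live L5: {q}→{q}
  live L6: {q}→∅
  live L7: ∅→∅
  live L8: ∅→∅

Interference:
  f — {q}
  i — {q}
  q — {f,i,u}
  u — {q}

N(u) = ["q"]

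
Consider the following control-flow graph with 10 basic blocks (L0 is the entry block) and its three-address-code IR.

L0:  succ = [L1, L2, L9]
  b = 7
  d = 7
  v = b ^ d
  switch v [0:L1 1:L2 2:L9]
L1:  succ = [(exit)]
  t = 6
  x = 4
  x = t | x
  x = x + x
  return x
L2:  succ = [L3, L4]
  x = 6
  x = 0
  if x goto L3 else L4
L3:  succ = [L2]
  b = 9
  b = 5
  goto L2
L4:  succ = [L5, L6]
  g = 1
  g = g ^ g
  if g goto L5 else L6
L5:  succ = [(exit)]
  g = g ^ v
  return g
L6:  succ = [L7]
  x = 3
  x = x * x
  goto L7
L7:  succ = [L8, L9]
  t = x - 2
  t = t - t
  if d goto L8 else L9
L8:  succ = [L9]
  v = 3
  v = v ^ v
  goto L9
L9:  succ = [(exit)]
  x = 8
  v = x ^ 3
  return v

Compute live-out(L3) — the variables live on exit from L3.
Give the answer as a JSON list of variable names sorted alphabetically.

Answer: ["d", "v"]

Working:
Per-block:
  L0 def {b,d,v} use ∅
  L1 def {t,x} use ∅
  L2 def {x} use ∅
  L3 def {b} use ∅
  L4 def {g} use ∅
  L5 def {g} use {g,v}
  L6 def {x} use ∅
  L7 def {t} use {d,x}
  L8 def {v} use ∅
  L9 def {v,x} use ∅

Backward fixpoint:
  L0: in=∅ out={d,v}
  L1: in=∅ out=∅
  L2: in={d,v} out={d,v}
  L3: in={d,v} out={d,v}
  L4: in={d,v} out={d,g,v}
  L5: in={g,v} out=∅
  L6: in={d} out={d,x}
  L7: in={d,x} out=∅
  L8: in=∅ out=∅
  L9: in=∅ out=∅

live-out(L3) = ["d", "v"]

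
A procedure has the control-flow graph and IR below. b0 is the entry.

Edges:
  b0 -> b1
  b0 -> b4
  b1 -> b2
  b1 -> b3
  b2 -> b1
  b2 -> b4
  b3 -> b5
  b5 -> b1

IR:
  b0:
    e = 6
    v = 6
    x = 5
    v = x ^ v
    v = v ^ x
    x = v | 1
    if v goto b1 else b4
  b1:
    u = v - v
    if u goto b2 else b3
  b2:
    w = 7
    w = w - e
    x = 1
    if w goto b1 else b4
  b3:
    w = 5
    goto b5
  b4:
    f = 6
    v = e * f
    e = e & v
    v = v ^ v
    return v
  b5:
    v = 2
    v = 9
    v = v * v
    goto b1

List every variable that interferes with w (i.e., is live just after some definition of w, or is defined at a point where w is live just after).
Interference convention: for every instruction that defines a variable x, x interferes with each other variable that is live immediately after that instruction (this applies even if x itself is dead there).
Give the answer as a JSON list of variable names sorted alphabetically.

Answer: ["e", "v", "x"]

Working:
Per-block:
  b0: {e,v,x} / ∅
  b1: {u} / {v}
  b2: {w,x} / {e}
  b3: {w} / ∅
  b4: {e,f,v} / {e}
  b5: {v} / ∅

Liveness:
  b0 li=∅ lo={e,v}
  b1 li={e,v} lo={e,v}
  b2 li={e,v} lo={e,v}
  b3 li={e} lo={e}
  b4 li={e} lo=∅
  b5 li={e} lo={e,v}

Interference:
  e — {f,u,v,w,x}
  f — {e}
  u — {e,v}
  v — {e,u,w,x}
  w — {e,v,x}
  x — {e,v,w}

N(w) = ["e", "v", "x"]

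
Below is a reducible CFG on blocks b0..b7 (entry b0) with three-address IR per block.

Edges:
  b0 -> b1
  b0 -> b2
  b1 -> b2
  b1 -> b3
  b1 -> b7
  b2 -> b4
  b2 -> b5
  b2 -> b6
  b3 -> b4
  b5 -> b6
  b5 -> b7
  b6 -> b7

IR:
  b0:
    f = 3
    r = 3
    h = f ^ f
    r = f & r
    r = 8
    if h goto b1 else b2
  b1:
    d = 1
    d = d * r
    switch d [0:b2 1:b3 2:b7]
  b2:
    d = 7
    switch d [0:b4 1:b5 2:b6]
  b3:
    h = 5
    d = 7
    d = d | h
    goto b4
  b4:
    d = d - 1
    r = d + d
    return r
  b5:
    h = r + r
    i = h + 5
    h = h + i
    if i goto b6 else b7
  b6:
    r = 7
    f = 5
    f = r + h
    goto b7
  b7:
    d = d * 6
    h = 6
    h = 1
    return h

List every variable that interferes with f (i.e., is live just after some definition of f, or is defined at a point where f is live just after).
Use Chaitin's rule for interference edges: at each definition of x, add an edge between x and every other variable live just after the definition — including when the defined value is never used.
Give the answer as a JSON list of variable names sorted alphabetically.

Answer: ["d", "h", "r"]

Working:
def/use:
  b0: {f,h,r} / ∅
  b1: {d} / {r}
  b2: {d} / ∅
  b3: {d,h} / ∅
  b4: {d,r} / {d}
  b5: {h,i} / {r}
  b6: {f,r} / {h}
  b7: {d,h} / {d}

Liveness:
  b0 li=∅ lo={h,r}
  b1 li={h,r} lo={d,h,r}
  b2 li={h,r} lo={d,h,r}
  b3 li=∅ lo={d}
  b4 li={d} lo=∅
  b5 li={d,r} lo={d,h}
  b6 li={d,h} lo={d}
  b7 li={d} lo=∅

Conflict graph:
  d — {f,h,i,r}
  f — {d,h,r}
  h — {d,f,i,r}
  i — {d,h}
  r — {d,f,h}

N(f) = ["d", "h", "r"]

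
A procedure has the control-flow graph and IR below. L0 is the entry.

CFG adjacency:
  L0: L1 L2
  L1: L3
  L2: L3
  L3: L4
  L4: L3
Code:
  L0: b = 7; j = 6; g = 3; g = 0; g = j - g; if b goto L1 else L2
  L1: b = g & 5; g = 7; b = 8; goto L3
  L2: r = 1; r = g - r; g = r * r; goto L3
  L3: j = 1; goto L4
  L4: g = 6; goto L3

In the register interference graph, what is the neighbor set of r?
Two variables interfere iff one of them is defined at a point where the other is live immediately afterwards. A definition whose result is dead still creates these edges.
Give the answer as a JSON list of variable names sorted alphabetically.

def/use:
  L0: def={b,g,j} ue=∅
  L1: def={b,g} ue={g}
  L2: def={g,r} ue={g}
  L3: def={j} ue=∅
  L4: def={g} ue=∅

Backward fixpoint:
  L0 li=∅ lo={g}
  L1 li={g} lo=∅
  L2 li={g} lo=∅
  L3 li=∅ lo=∅
  L4 li=∅ lo=∅

Interfere edges:
  b — {g,j}
  g — {b,j,r}
  j — {b,g}
  r — {g}

N(r) = ["g"]

Answer: ["g"]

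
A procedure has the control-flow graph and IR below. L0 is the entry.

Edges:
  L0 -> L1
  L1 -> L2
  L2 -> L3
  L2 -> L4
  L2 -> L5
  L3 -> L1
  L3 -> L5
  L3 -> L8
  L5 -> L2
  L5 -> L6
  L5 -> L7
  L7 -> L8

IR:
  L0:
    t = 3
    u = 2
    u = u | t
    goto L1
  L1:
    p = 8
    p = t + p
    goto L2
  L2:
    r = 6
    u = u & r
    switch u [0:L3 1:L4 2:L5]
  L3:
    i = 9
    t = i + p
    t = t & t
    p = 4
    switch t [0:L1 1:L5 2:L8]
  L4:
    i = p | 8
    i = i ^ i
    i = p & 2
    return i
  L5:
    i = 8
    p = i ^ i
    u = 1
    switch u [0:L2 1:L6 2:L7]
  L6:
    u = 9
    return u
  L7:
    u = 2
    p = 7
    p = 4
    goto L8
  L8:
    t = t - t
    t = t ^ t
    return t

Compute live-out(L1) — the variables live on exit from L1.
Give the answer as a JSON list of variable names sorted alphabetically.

Per-block:
  L0 def {t,u} use ∅
  L1 def {p} use {t}
  L2 def {r,u} use {u}
  L3 def {i,p,t} use {p}
  L4 def {i} use {p}
  L5 def {i,p,u} use ∅
  L6 def {u} use ∅
  L7 def {p,u} use ∅
  L8 def {t} use {t}

Liveness:
  L0: in=∅ out={t,u}
  L1: in={t,u} out={p,t,u}
  L2: in={p,t,u} out={p,t,u}
  L3: in={p,u} out={t,u}
  L4: in={p} out=∅
  L5: in={t} out={p,t,u}
  L6: in=∅ out=∅
  L7: in={t} out={t}
  L8: in={t} out=∅

live-out(L1) = ["p", "t", "u"]

Answer: ["p", "t", "u"]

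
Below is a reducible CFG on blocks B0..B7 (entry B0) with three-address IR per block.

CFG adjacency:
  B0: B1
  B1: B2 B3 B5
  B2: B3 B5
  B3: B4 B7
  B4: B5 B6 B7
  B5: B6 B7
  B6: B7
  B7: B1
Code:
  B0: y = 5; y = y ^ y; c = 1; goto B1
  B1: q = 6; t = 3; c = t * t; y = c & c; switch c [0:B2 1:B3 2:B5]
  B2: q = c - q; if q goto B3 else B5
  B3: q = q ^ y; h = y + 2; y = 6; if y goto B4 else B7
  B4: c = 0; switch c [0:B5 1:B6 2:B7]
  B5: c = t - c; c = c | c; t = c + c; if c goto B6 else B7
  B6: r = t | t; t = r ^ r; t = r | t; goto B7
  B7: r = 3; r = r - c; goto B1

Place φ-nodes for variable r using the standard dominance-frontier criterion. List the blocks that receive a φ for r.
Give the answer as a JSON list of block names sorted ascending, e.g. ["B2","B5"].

Answer: ["B1", "B7"]

Working:
idom tree: B1←B0 B2←B1 B3←B1 B4←B3 B5←B1 B6←B1 B7←B1
Join-block Dom:
  B1: preds {B0,B7}: {B0} ∩ {B0,B1,B7} = {B0}; idom=B0
  B3: preds {B1,B2}: {B0,B1} ∩ {B0,B1,B2} = {B0,B1}; idom=B1
  B5: preds {B1,B2,B4}: {B0,B1} ∩ {B0,B1,B2} ∩ {B0,B1,B3,B4} = {B0,B1}; idom=B1
  B6: preds {B4,B5}: {B0,B1,B3,B4} ∩ {B0,B1,B5} = {B0,B1}; idom=B1
  B7: preds {B3,B4,B5,B6}: {B0,B1,B3} ∩ {B0,B1,B3,B4} ∩ {B0,B1,B5} ∩ {B0,B1,B6} = {B0,B1}; idom=B1

Frontier:
  join B1 pred B0: · stop@B0
  join B1 pred B7: B7→B1 stop@B0
  join B3 pred B1: · stop@B1
  join B3 pred B2: B2 stop@B1
  join B5 pred B1: · stop@B1
  join B5 pred B2: B2 stop@B1
  join B5 pred B4: B4→B3 stop@B1
  join B6 pred B4: B4→B3 stop@B1
  join B6 pred B5: B5 stop@B1
  join B7 pred B3: B3 stop@B1
  join B7 pred B4: B4→B3 stop@B1
  join B7 pred B5: B5 stop@B1
  join B7 pred B6: B6 stop@B1
  DF(B0)=∅
  DF(B1)={B1}
  DF(B2)={B3,B5}
  DF(B3)={B5,B6,B7}
  DF(B4)={B5,B6,B7}
  DF(B5)={B6,B7}
  DF(B6)={B7}
  DF(B7)={B1}

φ for r: defs {B6,B7}
  DF⁺ = {B1,B7}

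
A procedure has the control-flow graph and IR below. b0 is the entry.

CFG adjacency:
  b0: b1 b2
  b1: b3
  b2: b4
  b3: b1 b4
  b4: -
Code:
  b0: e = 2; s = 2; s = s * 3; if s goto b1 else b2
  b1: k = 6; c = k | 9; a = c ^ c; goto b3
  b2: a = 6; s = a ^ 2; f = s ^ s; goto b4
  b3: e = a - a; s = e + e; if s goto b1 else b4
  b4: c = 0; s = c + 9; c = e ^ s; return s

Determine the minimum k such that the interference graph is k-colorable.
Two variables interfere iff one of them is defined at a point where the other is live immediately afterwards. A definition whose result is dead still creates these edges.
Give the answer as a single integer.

Answer: 3

Analysis:
def/use:
  b0 def {e,s} use ∅
  b1 def {a,c,k} use ∅
  b2 def {a,f,s} use ∅
  b3 def {e,s} use {a}
  b4 def {c,s} use {e}

Live sets:
  b0 li=∅ lo={e}
  b1 li=∅ lo={a}
  b2 li={e} lo={e}
  b3 li={a} lo={e}
  b4 li={e} lo=∅

Interference:
  a↔{e}
  c↔{e,s}
  e↔{a,c,f,s}
  f↔{e}
  k↔∅
  s↔{c,e}

Colouring:
  lower bound: {c,e,s} mutually conflict ⇒ χ ≥ 3
  assign a→r1 c→r1 e→r0 f→r1 k→r0 s→r2 — no edge inside a register ⇒ χ ≤ 3
  χ = 3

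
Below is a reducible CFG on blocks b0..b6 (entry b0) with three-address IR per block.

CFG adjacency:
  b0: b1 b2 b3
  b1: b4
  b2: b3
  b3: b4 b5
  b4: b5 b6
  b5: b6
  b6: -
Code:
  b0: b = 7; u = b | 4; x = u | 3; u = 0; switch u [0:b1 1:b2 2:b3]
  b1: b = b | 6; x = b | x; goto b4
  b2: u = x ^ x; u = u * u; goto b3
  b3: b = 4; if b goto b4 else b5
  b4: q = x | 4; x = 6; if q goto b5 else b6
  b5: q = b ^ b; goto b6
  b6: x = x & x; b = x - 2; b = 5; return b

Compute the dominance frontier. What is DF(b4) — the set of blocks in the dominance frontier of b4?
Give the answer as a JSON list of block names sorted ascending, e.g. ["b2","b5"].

Answer: ["b5", "b6"]

Working:
idom tree: b1←b0 b2←b0 b3←b0 b4←b0 b5←b0 b6←b0
Dom at joins:
  b3: preds {b0,b2}: {b0} ∩ {b0,b2} = {b0}; idom=b0
  b4: preds {b1,b3}: {b0,b1} ∩ {b0,b3} = {b0}; idom=b0
  b5: preds {b3,b4}: {b0,b3} ∩ {b0,b4} = {b0}; idom=b0
  b6: preds {b4,b5}: {b0,b4} ∩ {b0,b5} = {b0}; idom=b0

Frontier:
  b3←b0: walk · to b0
  b3←b2: walk b2 to b0
  b4←b1: walk b1 to b0
  b4←b3: walk b3 to b0
  b5←b3: walk b3 to b0
  b5←b4: walk b4 to b0
  b6←b4: walk b4 to b0
  b6←b5: walk b5 to b0
  b0 → ∅
  b1 → {b4}
  b2 → {b3}
  b3 → {b4,b5}
  b4 → {b5,b6}
  b5 → {b6}
  b6 → ∅

DF(b4) = ["b5", "b6"]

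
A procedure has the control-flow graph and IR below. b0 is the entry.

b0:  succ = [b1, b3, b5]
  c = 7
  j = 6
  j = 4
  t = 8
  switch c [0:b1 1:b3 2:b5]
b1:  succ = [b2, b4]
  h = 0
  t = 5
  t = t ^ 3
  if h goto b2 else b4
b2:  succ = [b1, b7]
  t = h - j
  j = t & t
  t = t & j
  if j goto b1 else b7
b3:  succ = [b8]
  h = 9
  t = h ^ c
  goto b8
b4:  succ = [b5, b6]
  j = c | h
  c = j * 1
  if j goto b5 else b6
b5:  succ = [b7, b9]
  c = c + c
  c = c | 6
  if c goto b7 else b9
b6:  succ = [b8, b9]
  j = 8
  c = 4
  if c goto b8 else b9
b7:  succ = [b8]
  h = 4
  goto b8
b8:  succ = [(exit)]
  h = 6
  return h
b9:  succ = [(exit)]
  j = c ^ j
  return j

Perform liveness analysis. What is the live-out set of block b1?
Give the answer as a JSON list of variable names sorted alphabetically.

Block summaries:
  b0: {c,j,t} / ∅
  b1: {h,t} / ∅
  b2: {j,t} / {h,j}
  b3: {h,t} / {c}
  b4: {c,j} / {c,h}
  b5: {c} / {c}
  b6: {c,j} / ∅
  b7: {h} / ∅
  b8: {h} / ∅
  b9: {j} / {c,j}

Liveness:
  b0: in=∅ out={c,j}
  b1: in={c,j} out={c,h,j}
  b2: in={c,h,j} out={c,j}
  b3: in={c} out=∅
  b4: in={c,h} out={c,j}
  b5: in={c,j} out={c,j}
  b6: in=∅ out={c,j}
  b7: in=∅ out=∅
  b8: in=∅ out=∅
  b9: in={c,j} out=∅

live-out(b1) = ["c", "h", "j"]

Answer: ["c", "h", "j"]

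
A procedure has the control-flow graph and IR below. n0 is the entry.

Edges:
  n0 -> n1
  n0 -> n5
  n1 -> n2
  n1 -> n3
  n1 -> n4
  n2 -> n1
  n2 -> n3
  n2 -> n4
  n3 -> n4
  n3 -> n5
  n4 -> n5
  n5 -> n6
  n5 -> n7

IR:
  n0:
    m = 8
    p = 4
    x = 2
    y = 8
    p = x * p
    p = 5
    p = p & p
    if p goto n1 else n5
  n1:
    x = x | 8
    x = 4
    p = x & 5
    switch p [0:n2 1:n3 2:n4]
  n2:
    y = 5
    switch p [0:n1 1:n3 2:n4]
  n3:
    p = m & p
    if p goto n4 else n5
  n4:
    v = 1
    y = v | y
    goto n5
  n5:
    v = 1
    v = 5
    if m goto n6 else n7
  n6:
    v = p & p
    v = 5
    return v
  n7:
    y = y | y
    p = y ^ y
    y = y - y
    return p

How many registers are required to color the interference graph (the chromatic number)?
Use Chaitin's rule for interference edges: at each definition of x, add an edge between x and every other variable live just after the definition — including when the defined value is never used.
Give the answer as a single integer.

Answer: 4

Analysis:
def/use:
  n0: {m,p,x,y} / ∅
  n1: {p,x} / {x}
  n2: {y} / {p}
  n3: {p} / {m,p}
  n4: {v,y} / {y}
  n5: {v} / {m}
  n6: {v} / {p}
  n7: {p,y} / {y}

Backward fixpoint:
  n0 li=∅ lo={m,p,x,y}
  n1 li={m,x,y} lo={m,p,x,y}
  n2 li={m,p,x} lo={m,p,x,y}
  n3 li={m,p,y} lo={m,p,y}
  n4 li={m,p,y} lo={m,p,y}
  n5 li={m,p,y} lo={p,y}
  n6 li={p} lo=∅
  n7 li={y} lo=∅

Interfere edges:
  m — {p,v,x,y}
  p — {m,v,x,y}
  v — {m,p,y}
  x — {m,p,y}
  y — {m,p,v,x}

Colouring:
  lower bound: {m,p,v,y} mutually conflict ⇒ χ ≥ 4
  4-colouring: c0={m}  c1={p}  c2={y}  c3={v,x}
  χ = 4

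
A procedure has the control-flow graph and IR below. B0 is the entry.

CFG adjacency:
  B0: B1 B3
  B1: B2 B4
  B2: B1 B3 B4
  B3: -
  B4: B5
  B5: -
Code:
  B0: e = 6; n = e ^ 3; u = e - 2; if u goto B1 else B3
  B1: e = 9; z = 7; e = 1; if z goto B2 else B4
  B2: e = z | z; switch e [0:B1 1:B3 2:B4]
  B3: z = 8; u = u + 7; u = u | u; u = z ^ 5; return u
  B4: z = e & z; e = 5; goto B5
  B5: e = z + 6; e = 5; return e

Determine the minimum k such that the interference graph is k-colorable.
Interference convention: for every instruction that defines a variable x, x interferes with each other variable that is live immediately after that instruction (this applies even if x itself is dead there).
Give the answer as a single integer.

Answer: 3

Analysis:
Block summaries:
  B0: {e,n,u} / ∅
  B1: {e,z} / ∅
  B2: {e} / {z}
  B3: {u,z} / {u}
  B4: {e,z} / {e,z}
  B5: {e} / {z}

Liveness:
  B0: in=∅ out={u}
  B1: in={u} out={e,u,z}
  B2: in={u,z} out={e,u,z}
  B3: in={u} out=∅
  B4: in={e,z} out={z}
  B5: in={z} out=∅

Interfere edges:
  e↔{n,u,z}
  n↔{e}
  u↔{e,z}
  z↔{e,u}

Registers:
  clique {e,u,z} ⇒ need ≥ 3
  assign e→r0 n→r1 u→r1 z→r2 — no edge inside a register ⇒ χ ≤ 3
  χ = 3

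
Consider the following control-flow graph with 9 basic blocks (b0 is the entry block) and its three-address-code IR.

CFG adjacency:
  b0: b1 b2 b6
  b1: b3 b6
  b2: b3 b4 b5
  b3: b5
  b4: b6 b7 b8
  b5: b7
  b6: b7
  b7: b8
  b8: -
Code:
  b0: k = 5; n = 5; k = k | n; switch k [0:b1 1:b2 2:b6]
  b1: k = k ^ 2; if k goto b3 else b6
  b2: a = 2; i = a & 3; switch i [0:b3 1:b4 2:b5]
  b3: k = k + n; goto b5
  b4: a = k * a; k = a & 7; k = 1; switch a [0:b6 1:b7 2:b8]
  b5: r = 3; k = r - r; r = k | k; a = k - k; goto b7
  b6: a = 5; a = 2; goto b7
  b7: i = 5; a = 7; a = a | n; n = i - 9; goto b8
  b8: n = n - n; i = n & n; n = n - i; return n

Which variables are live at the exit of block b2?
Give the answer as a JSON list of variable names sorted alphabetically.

Answer: ["a", "k", "n"]

Working:
Per-block:
  b0: def={k,n} ue=∅
  b1: def={k} ue={k}
  b2: def={a,i} ue=∅
  b3: def={k} ue={k,n}
  b4: def={a,k} ue={a,k}
  b5: def={a,k,r} ue=∅
  b6: def={a} ue=∅
  b7: def={a,i,n} ue={n}
  b8: def={i,n} ue={n}

Liveness:
  b0 li=∅ lo={k,n}
  b1 li={k,n} lo={k,n}
  b2 li={k,n} lo={a,k,n}
  b3 li={k,n} lo={n}
  b4 li={a,k,n} lo={n}
  b5 li={n} lo={n}
  b6 li={n} lo={n}
  b7 li={n} lo={n}
  b8 li={n} lo=∅

live-out(b2) = ["a", "k", "n"]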